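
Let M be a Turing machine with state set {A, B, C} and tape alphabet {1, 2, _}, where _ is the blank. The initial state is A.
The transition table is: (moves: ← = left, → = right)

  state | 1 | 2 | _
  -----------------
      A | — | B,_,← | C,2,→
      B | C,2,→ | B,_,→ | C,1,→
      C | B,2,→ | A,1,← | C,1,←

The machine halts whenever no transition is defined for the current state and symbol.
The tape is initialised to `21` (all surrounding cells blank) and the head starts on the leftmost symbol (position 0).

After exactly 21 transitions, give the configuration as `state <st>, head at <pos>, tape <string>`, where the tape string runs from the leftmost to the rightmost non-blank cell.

state=A head=0 tape=_[2]1____   (A,2)→(B,_,←)
state=B head=-1 tape=[_]_1____   (B,_)→(C,1,→)
state=C head=0 tape=1[_]1____   (C,_)→(C,1,←)
state=C head=-1 tape=[1]11____   (C,1)→(B,2,→)
state=B head=0 tape=2[1]1____   (B,1)→(C,2,→)
state=C head=1 tape=22[1]____   (C,1)→(B,2,→)
state=B head=2 tape=222[_]___   (B,_)→(C,1,→)
state=C head=3 tape=2221[_]__   (C,_)→(C,1,←)
state=C head=2 tape=222[1]1__   (C,1)→(B,2,→)
state=B head=3 tape=2222[1]__   (B,1)→(C,2,→)
state=C head=4 tape=22222[_]_   (C,_)→(C,1,←)
state=C head=3 tape=2222[2]1_   (C,2)→(A,1,←)
state=A head=2 tape=222[2]11_   (A,2)→(B,_,←)
state=B head=1 tape=22[2]_11_   (B,2)→(B,_,→)
state=B head=2 tape=22_[_]11_   (B,_)→(C,1,→)
state=C head=3 tape=22_1[1]1_   (C,1)→(B,2,→)
state=B head=4 tape=22_12[1]_   (B,1)→(C,2,→)
state=C head=5 tape=22_122[_]   (C,_)→(C,1,←)
state=C head=4 tape=22_12[2]1   (C,2)→(A,1,←)
state=A head=3 tape=22_1[2]11   (A,2)→(B,_,←)
state=B head=2 tape=22_[1]_11   (B,1)→(C,2,→)
state=C head=3 tape=22_2[_]11
After 21 steps: state C, head at 3, tape 22_2_11.

state C, head at 3, tape 22_2_11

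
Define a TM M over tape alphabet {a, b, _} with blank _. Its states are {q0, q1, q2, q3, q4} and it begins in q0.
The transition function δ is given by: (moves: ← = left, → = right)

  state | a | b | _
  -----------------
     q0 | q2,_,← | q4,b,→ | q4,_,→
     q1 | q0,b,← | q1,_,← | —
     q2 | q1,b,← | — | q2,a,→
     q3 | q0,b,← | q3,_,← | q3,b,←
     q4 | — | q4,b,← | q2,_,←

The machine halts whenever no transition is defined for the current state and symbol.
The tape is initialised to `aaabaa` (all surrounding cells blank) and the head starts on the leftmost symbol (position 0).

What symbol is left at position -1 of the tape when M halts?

a

state=q0 head=0 tape=__[a]aabaa   (q0,a)→(q2,_,←)
state=q2 head=-1 tape=_[_]_aabaa   (q2,_)→(q2,a,→)
state=q2 head=0 tape=_a[_]aabaa   (q2,_)→(q2,a,→)
state=q2 head=1 tape=_aa[a]abaa   (q2,a)→(q1,b,←)
state=q1 head=0 tape=_a[a]babaa   (q1,a)→(q0,b,←)
state=q0 head=-1 tape=_[a]bbabaa   (q0,a)→(q2,_,←)
state=q2 head=-2 tape=[_]_bbabaa   (q2,_)→(q2,a,→)
state=q2 head=-1 tape=a[_]bbabaa   (q2,_)→(q2,a,→)
state=q2 head=0 tape=aa[b]babaa
Cell -1 holds a when M halts.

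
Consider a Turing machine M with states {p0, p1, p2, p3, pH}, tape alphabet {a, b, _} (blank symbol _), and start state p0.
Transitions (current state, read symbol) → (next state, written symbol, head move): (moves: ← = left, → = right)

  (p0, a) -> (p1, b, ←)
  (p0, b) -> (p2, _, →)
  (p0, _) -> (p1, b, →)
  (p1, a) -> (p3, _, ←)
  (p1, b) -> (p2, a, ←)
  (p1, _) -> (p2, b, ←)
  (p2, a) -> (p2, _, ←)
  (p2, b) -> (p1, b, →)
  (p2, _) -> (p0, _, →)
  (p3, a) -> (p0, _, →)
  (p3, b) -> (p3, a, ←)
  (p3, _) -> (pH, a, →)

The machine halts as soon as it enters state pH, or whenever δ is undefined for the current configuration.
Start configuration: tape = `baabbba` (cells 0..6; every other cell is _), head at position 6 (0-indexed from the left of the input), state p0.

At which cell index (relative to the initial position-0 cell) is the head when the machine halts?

p0 | _baabbb[a]   read a → write b, move ←, go to p1
p1 | _baabb[b]b   read b → write a, move ←, go to p2
p2 | _baab[b]ab   read b → write b, move →, go to p1
p1 | _baabb[a]b   read a → write _, move ←, go to p3
p3 | _baab[b]_b   read b → write a, move ←, go to p3
p3 | _baa[b]a_b   read b → write a, move ←, go to p3
p3 | _ba[a]aa_b   read a → write _, move →, go to p0
p0 | _ba_[a]a_b   read a → write b, move ←, go to p1
p1 | _ba[_]ba_b   read _ → write b, move ←, go to p2
p2 | _b[a]bba_b   read a → write _, move ←, go to p2
p2 | _[b]_bba_b   read b → write b, move →, go to p1
p1 | _b[_]bba_b   read _ → write b, move ←, go to p2
p2 | _[b]bbba_b   read b → write b, move →, go to p1
p1 | _b[b]bba_b   read b → write a, move ←, go to p2
p2 | _[b]abba_b   read b → write b, move →, go to p1
p1 | _b[a]bba_b   read a → write _, move ←, go to p3
p3 | _[b]_bba_b   read b → write a, move ←, go to p3
p3 | [_]a_bba_b   read _ → write a, move →, go to pH
pH | a[a]_bba_b
At halt the head is at cell 0.

0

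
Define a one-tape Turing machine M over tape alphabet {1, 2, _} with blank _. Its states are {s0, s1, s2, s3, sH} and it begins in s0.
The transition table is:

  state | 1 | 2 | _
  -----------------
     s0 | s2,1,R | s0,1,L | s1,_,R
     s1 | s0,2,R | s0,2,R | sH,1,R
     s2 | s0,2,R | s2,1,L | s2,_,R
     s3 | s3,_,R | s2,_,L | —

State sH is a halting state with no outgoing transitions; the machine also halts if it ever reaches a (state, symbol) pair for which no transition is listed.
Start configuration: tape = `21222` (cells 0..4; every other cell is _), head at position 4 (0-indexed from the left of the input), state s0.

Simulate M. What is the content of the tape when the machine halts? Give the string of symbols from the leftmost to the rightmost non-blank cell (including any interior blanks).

state=s0 head=4 tape=2122[2]___   (s0,2)→(s0,1,L)
state=s0 head=3 tape=212[2]1___   (s0,2)→(s0,1,L)
state=s0 head=2 tape=21[2]11___   (s0,2)→(s0,1,L)
state=s0 head=1 tape=2[1]111___   (s0,1)→(s2,1,R)
state=s2 head=2 tape=21[1]11___   (s2,1)→(s0,2,R)
state=s0 head=3 tape=212[1]1___   (s0,1)→(s2,1,R)
state=s2 head=4 tape=2121[1]___   (s2,1)→(s0,2,R)
state=s0 head=5 tape=21212[_]__   (s0,_)→(s1,_,R)
state=s1 head=6 tape=21212_[_]_   (s1,_)→(sH,1,R)
state=sH head=7 tape=21212_1[_]
The non-blank tape span at halt is 21212_1.

21212_1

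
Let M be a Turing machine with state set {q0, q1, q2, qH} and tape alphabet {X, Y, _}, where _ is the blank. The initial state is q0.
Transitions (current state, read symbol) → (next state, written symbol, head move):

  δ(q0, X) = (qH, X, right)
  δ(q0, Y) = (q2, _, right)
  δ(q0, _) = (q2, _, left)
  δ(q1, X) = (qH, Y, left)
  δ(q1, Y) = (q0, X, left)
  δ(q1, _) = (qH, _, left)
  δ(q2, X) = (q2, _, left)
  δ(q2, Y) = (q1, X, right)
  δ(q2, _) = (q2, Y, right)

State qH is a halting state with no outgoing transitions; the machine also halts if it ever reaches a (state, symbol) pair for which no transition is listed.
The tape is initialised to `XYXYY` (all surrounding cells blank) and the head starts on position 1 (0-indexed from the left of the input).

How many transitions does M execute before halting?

7

q0 | X[Y]XYY   read Y → write _, move right, go to q2
q2 | X_[X]YY   read X → write _, move left, go to q2
q2 | X[_]_YY   read _ → write Y, move right, go to q2
q2 | XY[_]YY   read _ → write Y, move right, go to q2
q2 | XYY[Y]Y   read Y → write X, move right, go to q1
q1 | XYYX[Y]   read Y → write X, move left, go to q0
q0 | XYY[X]X   read X → write X, move right, go to qH
qH | XYYX[X]
M halts after 7 transitions.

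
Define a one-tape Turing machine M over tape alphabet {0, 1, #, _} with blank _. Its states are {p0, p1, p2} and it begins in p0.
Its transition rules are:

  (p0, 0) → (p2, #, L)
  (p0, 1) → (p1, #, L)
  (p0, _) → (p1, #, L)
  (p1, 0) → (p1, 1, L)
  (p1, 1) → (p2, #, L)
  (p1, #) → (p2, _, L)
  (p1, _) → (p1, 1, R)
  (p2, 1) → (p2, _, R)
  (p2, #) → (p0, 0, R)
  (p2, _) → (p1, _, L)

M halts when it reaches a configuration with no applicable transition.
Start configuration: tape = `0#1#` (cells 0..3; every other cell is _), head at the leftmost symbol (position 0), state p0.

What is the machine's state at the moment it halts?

p0 | __[0]#1#   read 0 → write #, move L, go to p2
p2 | _[_]##1#   read _ → write _, move L, go to p1
p1 | [_]_##1#   read _ → write 1, move R, go to p1
p1 | 1[_]##1#   read _ → write 1, move R, go to p1
p1 | 11[#]#1#   read # → write _, move L, go to p2
p2 | 1[1]_#1#   read 1 → write _, move R, go to p2
p2 | 1_[_]#1#   read _ → write _, move L, go to p1
p1 | 1[_]_#1#   read _ → write 1, move R, go to p1
p1 | 11[_]#1#   read _ → write 1, move R, go to p1
p1 | 111[#]1#   read # → write _, move L, go to p2
p2 | 11[1]_1#   read 1 → write _, move R, go to p2
p2 | 11_[_]1#   read _ → write _, move L, go to p1
p1 | 11[_]_1#   read _ → write 1, move R, go to p1
p1 | 111[_]1#   read _ → write 1, move R, go to p1
p1 | 1111[1]#   read 1 → write #, move L, go to p2
p2 | 111[1]##   read 1 → write _, move R, go to p2
p2 | 111_[#]#   read # → write 0, move R, go to p0
p0 | 111_0[#]
No transition is defined for (p0, #); M halts in state p0.

p0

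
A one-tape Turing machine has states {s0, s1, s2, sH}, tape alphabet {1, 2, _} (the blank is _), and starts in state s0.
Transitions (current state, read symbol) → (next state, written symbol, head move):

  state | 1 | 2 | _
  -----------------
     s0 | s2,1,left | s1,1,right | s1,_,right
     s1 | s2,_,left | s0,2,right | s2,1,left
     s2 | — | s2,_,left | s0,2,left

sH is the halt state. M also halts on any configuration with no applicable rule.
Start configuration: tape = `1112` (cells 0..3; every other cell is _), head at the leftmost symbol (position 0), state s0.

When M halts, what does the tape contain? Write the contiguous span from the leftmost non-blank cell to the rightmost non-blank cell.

1112_1_1

s0 | ___[1]112__   read 1 → write 1, move left, go to s2
s2 | __[_]1112__   read _ → write 2, move left, go to s0
s0 | _[_]21112__   read _ → write _, move right, go to s1
s1 | __[2]1112__   read 2 → write 2, move right, go to s0
s0 | __2[1]112__   read 1 → write 1, move left, go to s2
s2 | __[2]1112__   read 2 → write _, move left, go to s2
s2 | _[_]_1112__   read _ → write 2, move left, go to s0
s0 | [_]2_1112__   read _ → write _, move right, go to s1
s1 | _[2]_1112__   read 2 → write 2, move right, go to s0
s0 | _2[_]1112__   read _ → write _, move right, go to s1
s1 | _2_[1]112__   read 1 → write _, move left, go to s2
s2 | _2[_]_112__   read _ → write 2, move left, go to s0
s0 | _[2]2_112__   read 2 → write 1, move right, go to s1
s1 | _1[2]_112__   read 2 → write 2, move right, go to s0
s0 | _12[_]112__   read _ → write _, move right, go to s1
s1 | _12_[1]12__   read 1 → write _, move left, go to s2
s2 | _12[_]_12__   read _ → write 2, move left, go to s0
s0 | _1[2]2_12__   read 2 → write 1, move right, go to s1
s1 | _11[2]_12__   read 2 → write 2, move right, go to s0
s0 | _112[_]12__   read _ → write _, move right, go to s1
s1 | _112_[1]2__   read 1 → write _, move left, go to s2
s2 | _112[_]_2__   read _ → write 2, move left, go to s0
s0 | _11[2]2_2__   read 2 → write 1, move right, go to s1
s1 | _111[2]_2__   read 2 → write 2, move right, go to s0
s0 | _1112[_]2__   read _ → write _, move right, go to s1
s1 | _1112_[2]__   read 2 → write 2, move right, go to s0
s0 | _1112_2[_]_   read _ → write _, move right, go to s1
s1 | _1112_2_[_]   read _ → write 1, move left, go to s2
s2 | _1112_2[_]1   read _ → write 2, move left, go to s0
s0 | _1112_[2]21   read 2 → write 1, move right, go to s1
s1 | _1112_1[2]1   read 2 → write 2, move right, go to s0
s0 | _1112_12[1]   read 1 → write 1, move left, go to s2
s2 | _1112_1[2]1   read 2 → write _, move left, go to s2
s2 | _1112_[1]_1
The non-blank tape span at halt is 1112_1_1.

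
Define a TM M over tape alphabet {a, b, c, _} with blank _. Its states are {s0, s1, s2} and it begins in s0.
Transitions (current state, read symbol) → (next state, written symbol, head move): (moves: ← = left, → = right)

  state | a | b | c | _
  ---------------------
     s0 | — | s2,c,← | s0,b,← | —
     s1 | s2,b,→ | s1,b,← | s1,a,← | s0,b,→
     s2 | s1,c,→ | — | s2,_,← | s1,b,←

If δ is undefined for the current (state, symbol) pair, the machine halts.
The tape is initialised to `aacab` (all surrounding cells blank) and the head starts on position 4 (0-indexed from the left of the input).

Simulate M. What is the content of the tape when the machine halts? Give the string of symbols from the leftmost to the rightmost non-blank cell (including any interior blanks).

s0 | aaca[b]__   read b → write c, move ←, go to s2
s2 | aac[a]c__   read a → write c, move →, go to s1
s1 | aacc[c]__   read c → write a, move ←, go to s1
s1 | aac[c]a__   read c → write a, move ←, go to s1
s1 | aa[c]aa__   read c → write a, move ←, go to s1
s1 | a[a]aaa__   read a → write b, move →, go to s2
s2 | ab[a]aa__   read a → write c, move →, go to s1
s1 | abc[a]a__   read a → write b, move →, go to s2
s2 | abcb[a]__   read a → write c, move →, go to s1
s1 | abcbc[_]_   read _ → write b, move →, go to s0
s0 | abcbcb[_]
The non-blank tape span at halt is abcbcb.

abcbcb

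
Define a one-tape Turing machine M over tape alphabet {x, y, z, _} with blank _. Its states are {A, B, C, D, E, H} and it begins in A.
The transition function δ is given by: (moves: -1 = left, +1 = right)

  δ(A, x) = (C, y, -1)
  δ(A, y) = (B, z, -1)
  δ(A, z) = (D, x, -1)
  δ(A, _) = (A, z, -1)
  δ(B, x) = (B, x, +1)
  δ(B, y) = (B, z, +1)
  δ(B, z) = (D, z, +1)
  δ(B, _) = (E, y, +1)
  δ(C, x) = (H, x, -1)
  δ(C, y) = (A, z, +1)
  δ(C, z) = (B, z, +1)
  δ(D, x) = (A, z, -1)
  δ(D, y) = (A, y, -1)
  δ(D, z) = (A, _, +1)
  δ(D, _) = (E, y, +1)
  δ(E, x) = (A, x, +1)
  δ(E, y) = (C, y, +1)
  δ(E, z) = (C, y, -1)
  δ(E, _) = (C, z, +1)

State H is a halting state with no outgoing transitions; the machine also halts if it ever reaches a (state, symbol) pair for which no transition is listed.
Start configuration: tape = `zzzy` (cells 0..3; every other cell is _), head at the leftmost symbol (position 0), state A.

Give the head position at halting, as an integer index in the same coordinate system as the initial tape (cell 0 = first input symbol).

state=A head=0 tape=__[z]zzy   (A,z)→(D,x,-1)
state=D head=-1 tape=_[_]xzzy   (D,_)→(E,y,+1)
state=E head=0 tape=_y[x]zzy   (E,x)→(A,x,+1)
state=A head=1 tape=_yx[z]zy   (A,z)→(D,x,-1)
state=D head=0 tape=_y[x]xzy   (D,x)→(A,z,-1)
state=A head=-1 tape=_[y]zxzy   (A,y)→(B,z,-1)
state=B head=-2 tape=[_]zzxzy   (B,_)→(E,y,+1)
state=E head=-1 tape=y[z]zxzy   (E,z)→(C,y,-1)
state=C head=-2 tape=[y]yzxzy   (C,y)→(A,z,+1)
state=A head=-1 tape=z[y]zxzy   (A,y)→(B,z,-1)
state=B head=-2 tape=[z]zzxzy   (B,z)→(D,z,+1)
state=D head=-1 tape=z[z]zxzy   (D,z)→(A,_,+1)
state=A head=0 tape=z_[z]xzy   (A,z)→(D,x,-1)
state=D head=-1 tape=z[_]xxzy   (D,_)→(E,y,+1)
state=E head=0 tape=zy[x]xzy   (E,x)→(A,x,+1)
state=A head=1 tape=zyx[x]zy   (A,x)→(C,y,-1)
state=C head=0 tape=zy[x]yzy   (C,x)→(H,x,-1)
state=H head=-1 tape=z[y]xyzy
At halt the head is at cell -1.

-1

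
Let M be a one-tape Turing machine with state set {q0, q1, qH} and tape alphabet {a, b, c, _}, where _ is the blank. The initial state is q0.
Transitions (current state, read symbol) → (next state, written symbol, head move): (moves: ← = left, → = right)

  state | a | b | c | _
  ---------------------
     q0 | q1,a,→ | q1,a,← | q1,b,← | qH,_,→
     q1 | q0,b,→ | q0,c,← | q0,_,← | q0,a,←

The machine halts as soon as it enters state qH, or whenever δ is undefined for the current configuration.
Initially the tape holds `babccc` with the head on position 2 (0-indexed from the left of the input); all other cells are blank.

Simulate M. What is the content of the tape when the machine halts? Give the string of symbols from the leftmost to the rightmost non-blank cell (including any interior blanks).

bbabab

state=q0 head=2 tape=ba[b]ccc__   (q0,b)→(q1,a,←)
state=q1 head=1 tape=b[a]accc__   (q1,a)→(q0,b,→)
state=q0 head=2 tape=bb[a]ccc__   (q0,a)→(q1,a,→)
state=q1 head=3 tape=bba[c]cc__   (q1,c)→(q0,_,←)
state=q0 head=2 tape=bb[a]_cc__   (q0,a)→(q1,a,→)
state=q1 head=3 tape=bba[_]cc__   (q1,_)→(q0,a,←)
state=q0 head=2 tape=bb[a]acc__   (q0,a)→(q1,a,→)
state=q1 head=3 tape=bba[a]cc__   (q1,a)→(q0,b,→)
state=q0 head=4 tape=bbab[c]c__   (q0,c)→(q1,b,←)
state=q1 head=3 tape=bba[b]bc__   (q1,b)→(q0,c,←)
state=q0 head=2 tape=bb[a]cbc__   (q0,a)→(q1,a,→)
state=q1 head=3 tape=bba[c]bc__   (q1,c)→(q0,_,←)
state=q0 head=2 tape=bb[a]_bc__   (q0,a)→(q1,a,→)
state=q1 head=3 tape=bba[_]bc__   (q1,_)→(q0,a,←)
state=q0 head=2 tape=bb[a]abc__   (q0,a)→(q1,a,→)
state=q1 head=3 tape=bba[a]bc__   (q1,a)→(q0,b,→)
state=q0 head=4 tape=bbab[b]c__   (q0,b)→(q1,a,←)
state=q1 head=3 tape=bba[b]ac__   (q1,b)→(q0,c,←)
state=q0 head=2 tape=bb[a]cac__   (q0,a)→(q1,a,→)
state=q1 head=3 tape=bba[c]ac__   (q1,c)→(q0,_,←)
state=q0 head=2 tape=bb[a]_ac__   (q0,a)→(q1,a,→)
state=q1 head=3 tape=bba[_]ac__   (q1,_)→(q0,a,←)
state=q0 head=2 tape=bb[a]aac__   (q0,a)→(q1,a,→)
state=q1 head=3 tape=bba[a]ac__   (q1,a)→(q0,b,→)
state=q0 head=4 tape=bbab[a]c__   (q0,a)→(q1,a,→)
state=q1 head=5 tape=bbaba[c]__   (q1,c)→(q0,_,←)
state=q0 head=4 tape=bbab[a]___   (q0,a)→(q1,a,→)
state=q1 head=5 tape=bbaba[_]__   (q1,_)→(q0,a,←)
state=q0 head=4 tape=bbab[a]a__   (q0,a)→(q1,a,→)
state=q1 head=5 tape=bbaba[a]__   (q1,a)→(q0,b,→)
state=q0 head=6 tape=bbabab[_]_   (q0,_)→(qH,_,→)
state=qH head=7 tape=bbabab_[_]
The non-blank tape span at halt is bbabab.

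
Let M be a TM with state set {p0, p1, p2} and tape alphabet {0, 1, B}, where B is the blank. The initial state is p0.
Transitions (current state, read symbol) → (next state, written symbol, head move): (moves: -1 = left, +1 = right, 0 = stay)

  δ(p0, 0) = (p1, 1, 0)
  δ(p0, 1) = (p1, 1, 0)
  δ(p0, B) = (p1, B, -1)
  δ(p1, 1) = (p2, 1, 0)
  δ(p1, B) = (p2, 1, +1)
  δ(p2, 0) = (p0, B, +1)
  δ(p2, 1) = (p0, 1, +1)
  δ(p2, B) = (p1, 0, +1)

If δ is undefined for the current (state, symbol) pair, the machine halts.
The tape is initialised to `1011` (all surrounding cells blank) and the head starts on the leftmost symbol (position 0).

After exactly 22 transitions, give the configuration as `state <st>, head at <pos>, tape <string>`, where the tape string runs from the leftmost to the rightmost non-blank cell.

state p1, head at 3, tape 1111

state=p0 head=0 tape=[1]011B   (p0,1)→(p1,1,0)
state=p1 head=0 tape=[1]011B   (p1,1)→(p2,1,0)
state=p2 head=0 tape=[1]011B   (p2,1)→(p0,1,+1)
state=p0 head=1 tape=1[0]11B   (p0,0)→(p1,1,0)
state=p1 head=1 tape=1[1]11B   (p1,1)→(p2,1,0)
state=p2 head=1 tape=1[1]11B   (p2,1)→(p0,1,+1)
state=p0 head=2 tape=11[1]1B   (p0,1)→(p1,1,0)
state=p1 head=2 tape=11[1]1B   (p1,1)→(p2,1,0)
state=p2 head=2 tape=11[1]1B   (p2,1)→(p0,1,+1)
state=p0 head=3 tape=111[1]B   (p0,1)→(p1,1,0)
state=p1 head=3 tape=111[1]B   (p1,1)→(p2,1,0)
state=p2 head=3 tape=111[1]B   (p2,1)→(p0,1,+1)
state=p0 head=4 tape=1111[B]   (p0,B)→(p1,B,-1)
state=p1 head=3 tape=111[1]B   (p1,1)→(p2,1,0)
state=p2 head=3 tape=111[1]B   (p2,1)→(p0,1,+1)
state=p0 head=4 tape=1111[B]   (p0,B)→(p1,B,-1)
state=p1 head=3 tape=111[1]B   (p1,1)→(p2,1,0)
state=p2 head=3 tape=111[1]B   (p2,1)→(p0,1,+1)
state=p0 head=4 tape=1111[B]   (p0,B)→(p1,B,-1)
state=p1 head=3 tape=111[1]B   (p1,1)→(p2,1,0)
state=p2 head=3 tape=111[1]B   (p2,1)→(p0,1,+1)
state=p0 head=4 tape=1111[B]   (p0,B)→(p1,B,-1)
state=p1 head=3 tape=111[1]B
After 22 steps: state p1, head at 3, tape 1111.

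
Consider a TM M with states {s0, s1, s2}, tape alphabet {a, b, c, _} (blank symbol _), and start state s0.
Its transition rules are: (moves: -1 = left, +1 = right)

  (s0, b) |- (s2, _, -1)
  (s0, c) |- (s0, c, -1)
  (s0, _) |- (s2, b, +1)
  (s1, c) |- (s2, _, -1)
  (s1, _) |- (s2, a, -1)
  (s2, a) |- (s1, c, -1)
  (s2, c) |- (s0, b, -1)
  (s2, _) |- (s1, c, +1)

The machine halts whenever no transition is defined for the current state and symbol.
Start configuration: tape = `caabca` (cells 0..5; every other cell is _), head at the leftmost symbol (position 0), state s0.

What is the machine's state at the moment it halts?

s0 | ___[c]aabca   read c → write c, move -1, go to s0
s0 | __[_]caabca   read _ → write b, move +1, go to s2
s2 | __b[c]aabca   read c → write b, move -1, go to s0
s0 | __[b]baabca   read b → write _, move -1, go to s2
s2 | _[_]_baabca   read _ → write c, move +1, go to s1
s1 | _c[_]baabca   read _ → write a, move -1, go to s2
s2 | _[c]abaabca   read c → write b, move -1, go to s0
s0 | [_]babaabca   read _ → write b, move +1, go to s2
s2 | b[b]abaabca
No transition is defined for (s2, b); M halts in state s2.

s2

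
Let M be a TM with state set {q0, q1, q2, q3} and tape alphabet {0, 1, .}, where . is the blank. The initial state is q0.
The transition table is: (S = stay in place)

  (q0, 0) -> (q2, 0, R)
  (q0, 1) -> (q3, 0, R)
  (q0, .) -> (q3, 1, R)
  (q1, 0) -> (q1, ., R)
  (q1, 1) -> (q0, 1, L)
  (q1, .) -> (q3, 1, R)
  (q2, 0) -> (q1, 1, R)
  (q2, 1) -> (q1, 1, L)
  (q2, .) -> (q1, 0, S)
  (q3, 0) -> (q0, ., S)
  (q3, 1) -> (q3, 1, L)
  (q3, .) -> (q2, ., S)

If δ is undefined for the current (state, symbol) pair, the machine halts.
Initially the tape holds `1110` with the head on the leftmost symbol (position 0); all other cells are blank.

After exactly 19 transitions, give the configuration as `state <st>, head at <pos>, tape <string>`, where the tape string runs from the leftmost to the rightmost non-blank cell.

state q3, head at -2, tape 111110

q0 | ..[1]110   read 1 → write 0, move R, go to q3
q3 | ..0[1]10   read 1 → write 1, move L, go to q3
q3 | ..[0]110   read 0 → write ., move S, go to q0
q0 | ..[.]110   read . → write 1, move R, go to q3
q3 | ..1[1]10   read 1 → write 1, move L, go to q3
q3 | ..[1]110   read 1 → write 1, move L, go to q3
q3 | .[.]1110   read . → write ., move S, go to q2
q2 | .[.]1110   read . → write 0, move S, go to q1
q1 | .[0]1110   read 0 → write ., move R, go to q1
q1 | ..[1]110   read 1 → write 1, move L, go to q0
q0 | .[.]1110   read . → write 1, move R, go to q3
q3 | .1[1]110   read 1 → write 1, move L, go to q3
q3 | .[1]1110   read 1 → write 1, move L, go to q3
q3 | [.]11110   read . → write ., move S, go to q2
q2 | [.]11110   read . → write 0, move S, go to q1
q1 | [0]11110   read 0 → write ., move R, go to q1
q1 | .[1]1110   read 1 → write 1, move L, go to q0
q0 | [.]11110   read . → write 1, move R, go to q3
q3 | 1[1]1110   read 1 → write 1, move L, go to q3
q3 | [1]11110
After 19 steps: state q3, head at -2, tape 111110.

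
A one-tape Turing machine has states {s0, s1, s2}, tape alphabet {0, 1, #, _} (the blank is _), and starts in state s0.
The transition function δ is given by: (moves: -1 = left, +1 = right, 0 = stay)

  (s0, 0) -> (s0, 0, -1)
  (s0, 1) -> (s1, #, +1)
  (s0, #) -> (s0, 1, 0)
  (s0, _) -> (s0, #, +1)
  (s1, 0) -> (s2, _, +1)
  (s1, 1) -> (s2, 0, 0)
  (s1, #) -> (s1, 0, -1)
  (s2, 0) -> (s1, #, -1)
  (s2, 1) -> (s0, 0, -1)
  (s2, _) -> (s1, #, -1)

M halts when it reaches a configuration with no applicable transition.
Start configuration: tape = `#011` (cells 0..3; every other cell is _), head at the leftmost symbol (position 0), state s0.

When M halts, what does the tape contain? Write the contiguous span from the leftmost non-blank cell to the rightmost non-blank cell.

s0 | [#]011_   read # → write 1, move 0, go to s0
s0 | [1]011_   read 1 → write #, move +1, go to s1
s1 | #[0]11_   read 0 → write _, move +1, go to s2
s2 | #_[1]1_   read 1 → write 0, move -1, go to s0
s0 | #[_]01_   read _ → write #, move +1, go to s0
s0 | ##[0]1_   read 0 → write 0, move -1, go to s0
s0 | #[#]01_   read # → write 1, move 0, go to s0
s0 | #[1]01_   read 1 → write #, move +1, go to s1
s1 | ##[0]1_   read 0 → write _, move +1, go to s2
s2 | ##_[1]_   read 1 → write 0, move -1, go to s0
s0 | ##[_]0_   read _ → write #, move +1, go to s0
s0 | ###[0]_   read 0 → write 0, move -1, go to s0
s0 | ##[#]0_   read # → write 1, move 0, go to s0
s0 | ##[1]0_   read 1 → write #, move +1, go to s1
s1 | ###[0]_   read 0 → write _, move +1, go to s2
s2 | ###_[_]   read _ → write #, move -1, go to s1
s1 | ###[_]#
The non-blank tape span at halt is ###_#.

###_#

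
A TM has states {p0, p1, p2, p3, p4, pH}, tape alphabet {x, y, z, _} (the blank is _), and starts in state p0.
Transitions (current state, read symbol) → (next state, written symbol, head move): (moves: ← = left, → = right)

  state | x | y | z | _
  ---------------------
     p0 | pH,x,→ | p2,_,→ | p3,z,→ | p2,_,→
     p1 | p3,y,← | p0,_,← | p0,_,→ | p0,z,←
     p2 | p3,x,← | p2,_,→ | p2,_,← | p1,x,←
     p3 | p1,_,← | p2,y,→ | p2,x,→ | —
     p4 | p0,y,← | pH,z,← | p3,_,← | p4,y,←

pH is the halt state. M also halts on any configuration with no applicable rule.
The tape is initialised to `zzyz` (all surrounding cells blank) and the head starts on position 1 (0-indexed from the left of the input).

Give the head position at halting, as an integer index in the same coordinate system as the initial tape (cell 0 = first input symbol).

2

state=p0 head=1 tape=z[z]yz   (p0,z)→(p3,z,→)
state=p3 head=2 tape=zz[y]z   (p3,y)→(p2,y,→)
state=p2 head=3 tape=zzy[z]   (p2,z)→(p2,_,←)
state=p2 head=2 tape=zz[y]_   (p2,y)→(p2,_,→)
state=p2 head=3 tape=zz_[_]   (p2,_)→(p1,x,←)
state=p1 head=2 tape=zz[_]x   (p1,_)→(p0,z,←)
state=p0 head=1 tape=z[z]zx   (p0,z)→(p3,z,→)
state=p3 head=2 tape=zz[z]x   (p3,z)→(p2,x,→)
state=p2 head=3 tape=zzx[x]   (p2,x)→(p3,x,←)
state=p3 head=2 tape=zz[x]x   (p3,x)→(p1,_,←)
state=p1 head=1 tape=z[z]_x   (p1,z)→(p0,_,→)
state=p0 head=2 tape=z_[_]x   (p0,_)→(p2,_,→)
state=p2 head=3 tape=z__[x]   (p2,x)→(p3,x,←)
state=p3 head=2 tape=z_[_]x
At halt the head is at cell 2.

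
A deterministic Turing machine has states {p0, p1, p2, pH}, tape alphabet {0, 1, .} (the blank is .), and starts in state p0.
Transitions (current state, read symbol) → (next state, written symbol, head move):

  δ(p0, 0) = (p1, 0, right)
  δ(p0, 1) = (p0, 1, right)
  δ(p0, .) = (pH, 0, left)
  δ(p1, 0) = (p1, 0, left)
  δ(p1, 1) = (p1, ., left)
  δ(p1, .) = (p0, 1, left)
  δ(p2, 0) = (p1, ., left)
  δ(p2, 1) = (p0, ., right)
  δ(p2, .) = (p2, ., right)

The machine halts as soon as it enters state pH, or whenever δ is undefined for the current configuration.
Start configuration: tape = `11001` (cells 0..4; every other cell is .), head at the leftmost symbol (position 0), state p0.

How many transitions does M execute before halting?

state=p0 head=0 tape=...[1]1001   (p0,1)→(p0,1,right)
state=p0 head=1 tape=...1[1]001   (p0,1)→(p0,1,right)
state=p0 head=2 tape=...11[0]01   (p0,0)→(p1,0,right)
state=p1 head=3 tape=...110[0]1   (p1,0)→(p1,0,left)
state=p1 head=2 tape=...11[0]01   (p1,0)→(p1,0,left)
state=p1 head=1 tape=...1[1]001   (p1,1)→(p1,.,left)
state=p1 head=0 tape=...[1].001   (p1,1)→(p1,.,left)
state=p1 head=-1 tape=..[.]..001   (p1,.)→(p0,1,left)
state=p0 head=-2 tape=.[.]1..001   (p0,.)→(pH,0,left)
state=pH head=-3 tape=[.]01..001
M halts after 9 transitions.

9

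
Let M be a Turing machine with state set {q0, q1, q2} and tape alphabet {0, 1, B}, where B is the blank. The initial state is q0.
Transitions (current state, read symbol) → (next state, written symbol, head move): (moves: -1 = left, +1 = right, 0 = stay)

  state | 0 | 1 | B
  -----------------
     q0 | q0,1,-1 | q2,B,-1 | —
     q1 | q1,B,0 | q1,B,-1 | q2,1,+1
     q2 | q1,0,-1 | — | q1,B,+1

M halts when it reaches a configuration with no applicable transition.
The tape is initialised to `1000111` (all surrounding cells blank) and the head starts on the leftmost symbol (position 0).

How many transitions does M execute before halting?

21

state=q0 head=0 tape=B[1]000111   (q0,1)→(q2,B,-1)
state=q2 head=-1 tape=[B]B000111   (q2,B)→(q1,B,+1)
state=q1 head=0 tape=B[B]000111   (q1,B)→(q2,1,+1)
state=q2 head=1 tape=B1[0]00111   (q2,0)→(q1,0,-1)
state=q1 head=0 tape=B[1]000111   (q1,1)→(q1,B,-1)
state=q1 head=-1 tape=[B]B000111   (q1,B)→(q2,1,+1)
state=q2 head=0 tape=1[B]000111   (q2,B)→(q1,B,+1)
state=q1 head=1 tape=1B[0]00111   (q1,0)→(q1,B,0)
state=q1 head=1 tape=1B[B]00111   (q1,B)→(q2,1,+1)
state=q2 head=2 tape=1B1[0]0111   (q2,0)→(q1,0,-1)
state=q1 head=1 tape=1B[1]00111   (q1,1)→(q1,B,-1)
state=q1 head=0 tape=1[B]B00111   (q1,B)→(q2,1,+1)
state=q2 head=1 tape=11[B]00111   (q2,B)→(q1,B,+1)
state=q1 head=2 tape=11B[0]0111   (q1,0)→(q1,B,0)
state=q1 head=2 tape=11B[B]0111   (q1,B)→(q2,1,+1)
state=q2 head=3 tape=11B1[0]111   (q2,0)→(q1,0,-1)
state=q1 head=2 tape=11B[1]0111   (q1,1)→(q1,B,-1)
state=q1 head=1 tape=11[B]B0111   (q1,B)→(q2,1,+1)
state=q2 head=2 tape=111[B]0111   (q2,B)→(q1,B,+1)
state=q1 head=3 tape=111B[0]111   (q1,0)→(q1,B,0)
state=q1 head=3 tape=111B[B]111   (q1,B)→(q2,1,+1)
state=q2 head=4 tape=111B1[1]11
M halts after 21 transitions.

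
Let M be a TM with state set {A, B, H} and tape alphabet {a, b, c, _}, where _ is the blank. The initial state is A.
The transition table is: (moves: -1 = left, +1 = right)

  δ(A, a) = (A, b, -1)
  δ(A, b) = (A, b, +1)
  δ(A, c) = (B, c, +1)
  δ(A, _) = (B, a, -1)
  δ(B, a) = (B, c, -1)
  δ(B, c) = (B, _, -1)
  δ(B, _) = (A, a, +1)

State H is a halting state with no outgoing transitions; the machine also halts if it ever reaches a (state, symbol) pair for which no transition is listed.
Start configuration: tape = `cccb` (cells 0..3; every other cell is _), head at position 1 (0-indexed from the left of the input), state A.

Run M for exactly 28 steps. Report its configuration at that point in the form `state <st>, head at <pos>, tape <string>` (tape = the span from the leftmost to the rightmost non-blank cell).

state A, head at 1, tape acacacab

state=A head=1 tape=____c[c]cb   (A,c)→(B,c,+1)
state=B head=2 tape=____cc[c]b   (B,c)→(B,_,-1)
state=B head=1 tape=____c[c]_b   (B,c)→(B,_,-1)
state=B head=0 tape=____[c]__b   (B,c)→(B,_,-1)
state=B head=-1 tape=___[_]___b   (B,_)→(A,a,+1)
state=A head=0 tape=___a[_]__b   (A,_)→(B,a,-1)
state=B head=-1 tape=___[a]a__b   (B,a)→(B,c,-1)
state=B head=-2 tape=__[_]ca__b   (B,_)→(A,a,+1)
state=A head=-1 tape=__a[c]a__b   (A,c)→(B,c,+1)
state=B head=0 tape=__ac[a]__b   (B,a)→(B,c,-1)
state=B head=-1 tape=__a[c]c__b   (B,c)→(B,_,-1)
state=B head=-2 tape=__[a]_c__b   (B,a)→(B,c,-1)
state=B head=-3 tape=_[_]c_c__b   (B,_)→(A,a,+1)
state=A head=-2 tape=_a[c]_c__b   (A,c)→(B,c,+1)
state=B head=-1 tape=_ac[_]c__b   (B,_)→(A,a,+1)
state=A head=0 tape=_aca[c]__b   (A,c)→(B,c,+1)
state=B head=1 tape=_acac[_]_b   (B,_)→(A,a,+1)
state=A head=2 tape=_acaca[_]b   (A,_)→(B,a,-1)
state=B head=1 tape=_acac[a]ab   (B,a)→(B,c,-1)
state=B head=0 tape=_aca[c]cab   (B,c)→(B,_,-1)
state=B head=-1 tape=_ac[a]_cab   (B,a)→(B,c,-1)
state=B head=-2 tape=_a[c]c_cab   (B,c)→(B,_,-1)
state=B head=-3 tape=_[a]_c_cab   (B,a)→(B,c,-1)
state=B head=-4 tape=[_]c_c_cab   (B,_)→(A,a,+1)
state=A head=-3 tape=a[c]_c_cab   (A,c)→(B,c,+1)
state=B head=-2 tape=ac[_]c_cab   (B,_)→(A,a,+1)
state=A head=-1 tape=aca[c]_cab   (A,c)→(B,c,+1)
state=B head=0 tape=acac[_]cab   (B,_)→(A,a,+1)
state=A head=1 tape=acaca[c]ab
After 28 steps: state A, head at 1, tape acacacab.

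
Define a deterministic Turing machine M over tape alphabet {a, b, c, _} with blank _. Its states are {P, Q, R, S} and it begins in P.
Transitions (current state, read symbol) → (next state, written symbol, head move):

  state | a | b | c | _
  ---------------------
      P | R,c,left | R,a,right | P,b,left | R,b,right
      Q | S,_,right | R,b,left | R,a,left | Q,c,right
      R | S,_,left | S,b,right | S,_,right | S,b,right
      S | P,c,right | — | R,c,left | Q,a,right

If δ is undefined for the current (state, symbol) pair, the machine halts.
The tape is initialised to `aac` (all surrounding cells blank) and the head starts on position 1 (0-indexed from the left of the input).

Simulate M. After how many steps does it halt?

state=P head=1 tape=_a[a]c   (P,a)→(R,c,left)
state=R head=0 tape=_[a]cc   (R,a)→(S,_,left)
state=S head=-1 tape=[_]_cc   (S,_)→(Q,a,right)
state=Q head=0 tape=a[_]cc   (Q,_)→(Q,c,right)
state=Q head=1 tape=ac[c]c   (Q,c)→(R,a,left)
state=R head=0 tape=a[c]ac   (R,c)→(S,_,right)
state=S head=1 tape=a_[a]c   (S,a)→(P,c,right)
state=P head=2 tape=a_c[c]   (P,c)→(P,b,left)
state=P head=1 tape=a_[c]b   (P,c)→(P,b,left)
state=P head=0 tape=a[_]bb   (P,_)→(R,b,right)
state=R head=1 tape=ab[b]b   (R,b)→(S,b,right)
state=S head=2 tape=abb[b]
M halts after 11 transitions.

11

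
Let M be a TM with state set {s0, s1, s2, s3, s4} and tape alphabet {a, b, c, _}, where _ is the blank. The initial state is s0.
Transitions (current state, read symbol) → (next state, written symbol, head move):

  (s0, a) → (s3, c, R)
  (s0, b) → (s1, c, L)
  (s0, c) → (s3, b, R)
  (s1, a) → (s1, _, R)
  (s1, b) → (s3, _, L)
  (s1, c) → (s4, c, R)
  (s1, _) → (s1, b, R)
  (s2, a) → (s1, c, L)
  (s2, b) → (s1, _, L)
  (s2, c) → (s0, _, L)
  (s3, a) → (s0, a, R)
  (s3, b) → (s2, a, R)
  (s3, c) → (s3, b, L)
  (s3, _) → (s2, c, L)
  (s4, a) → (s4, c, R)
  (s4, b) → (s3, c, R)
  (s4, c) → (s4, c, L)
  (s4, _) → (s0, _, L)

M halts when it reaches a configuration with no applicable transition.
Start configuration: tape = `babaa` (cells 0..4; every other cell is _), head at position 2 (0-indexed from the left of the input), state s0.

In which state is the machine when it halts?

state=s0 head=2 tape=ba[b]aa_   (s0,b)→(s1,c,L)
state=s1 head=1 tape=b[a]caa_   (s1,a)→(s1,_,R)
state=s1 head=2 tape=b_[c]aa_   (s1,c)→(s4,c,R)
state=s4 head=3 tape=b_c[a]a_   (s4,a)→(s4,c,R)
state=s4 head=4 tape=b_cc[a]_   (s4,a)→(s4,c,R)
state=s4 head=5 tape=b_ccc[_]   (s4,_)→(s0,_,L)
state=s0 head=4 tape=b_cc[c]_   (s0,c)→(s3,b,R)
state=s3 head=5 tape=b_ccb[_]   (s3,_)→(s2,c,L)
state=s2 head=4 tape=b_cc[b]c   (s2,b)→(s1,_,L)
state=s1 head=3 tape=b_c[c]_c   (s1,c)→(s4,c,R)
state=s4 head=4 tape=b_cc[_]c   (s4,_)→(s0,_,L)
state=s0 head=3 tape=b_c[c]_c   (s0,c)→(s3,b,R)
state=s3 head=4 tape=b_cb[_]c   (s3,_)→(s2,c,L)
state=s2 head=3 tape=b_c[b]cc   (s2,b)→(s1,_,L)
state=s1 head=2 tape=b_[c]_cc   (s1,c)→(s4,c,R)
state=s4 head=3 tape=b_c[_]cc   (s4,_)→(s0,_,L)
state=s0 head=2 tape=b_[c]_cc   (s0,c)→(s3,b,R)
state=s3 head=3 tape=b_b[_]cc   (s3,_)→(s2,c,L)
state=s2 head=2 tape=b_[b]ccc   (s2,b)→(s1,_,L)
state=s1 head=1 tape=b[_]_ccc   (s1,_)→(s1,b,R)
state=s1 head=2 tape=bb[_]ccc   (s1,_)→(s1,b,R)
state=s1 head=3 tape=bbb[c]cc   (s1,c)→(s4,c,R)
state=s4 head=4 tape=bbbc[c]c   (s4,c)→(s4,c,L)
state=s4 head=3 tape=bbb[c]cc   (s4,c)→(s4,c,L)
state=s4 head=2 tape=bb[b]ccc   (s4,b)→(s3,c,R)
state=s3 head=3 tape=bbc[c]cc   (s3,c)→(s3,b,L)
state=s3 head=2 tape=bb[c]bcc   (s3,c)→(s3,b,L)
state=s3 head=1 tape=b[b]bbcc   (s3,b)→(s2,a,R)
state=s2 head=2 tape=ba[b]bcc   (s2,b)→(s1,_,L)
state=s1 head=1 tape=b[a]_bcc   (s1,a)→(s1,_,R)
state=s1 head=2 tape=b_[_]bcc   (s1,_)→(s1,b,R)
state=s1 head=3 tape=b_b[b]cc   (s1,b)→(s3,_,L)
state=s3 head=2 tape=b_[b]_cc   (s3,b)→(s2,a,R)
state=s2 head=3 tape=b_a[_]cc
No transition is defined for (s2, _); M halts in state s2.

s2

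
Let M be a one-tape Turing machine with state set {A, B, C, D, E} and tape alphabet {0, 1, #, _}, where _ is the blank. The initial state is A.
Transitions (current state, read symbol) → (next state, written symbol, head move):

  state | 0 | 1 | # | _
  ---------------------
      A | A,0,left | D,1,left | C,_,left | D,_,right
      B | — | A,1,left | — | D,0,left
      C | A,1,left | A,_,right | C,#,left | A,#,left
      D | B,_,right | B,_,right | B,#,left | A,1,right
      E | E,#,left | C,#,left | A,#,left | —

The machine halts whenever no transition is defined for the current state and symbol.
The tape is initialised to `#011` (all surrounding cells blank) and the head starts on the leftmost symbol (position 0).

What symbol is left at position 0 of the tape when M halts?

_

A | ____[#]011   read # → write _, move left, go to C
C | ___[_]_011   read _ → write #, move left, go to A
A | __[_]#_011   read _ → write _, move right, go to D
D | ___[#]_011   read # → write #, move left, go to B
B | __[_]#_011   read _ → write 0, move left, go to D
D | _[_]0#_011   read _ → write 1, move right, go to A
A | _1[0]#_011   read 0 → write 0, move left, go to A
A | _[1]0#_011   read 1 → write 1, move left, go to D
D | [_]10#_011   read _ → write 1, move right, go to A
A | 1[1]0#_011   read 1 → write 1, move left, go to D
D | [1]10#_011   read 1 → write _, move right, go to B
B | _[1]0#_011   read 1 → write 1, move left, go to A
A | [_]10#_011   read _ → write _, move right, go to D
D | _[1]0#_011   read 1 → write _, move right, go to B
B | __[0]#_011
Cell 0 holds _ when M halts.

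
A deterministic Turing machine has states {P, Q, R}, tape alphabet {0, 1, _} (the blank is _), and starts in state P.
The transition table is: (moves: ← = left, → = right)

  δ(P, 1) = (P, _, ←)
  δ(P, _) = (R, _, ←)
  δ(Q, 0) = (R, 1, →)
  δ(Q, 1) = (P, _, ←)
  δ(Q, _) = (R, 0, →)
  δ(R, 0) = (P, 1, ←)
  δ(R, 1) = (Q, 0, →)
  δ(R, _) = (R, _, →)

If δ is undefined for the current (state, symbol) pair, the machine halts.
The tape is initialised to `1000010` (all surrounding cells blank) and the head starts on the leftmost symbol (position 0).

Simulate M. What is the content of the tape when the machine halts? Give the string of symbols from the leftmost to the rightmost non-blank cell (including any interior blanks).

P | __[1]000010   read 1 → write _, move ←, go to P
P | _[_]_000010   read _ → write _, move ←, go to R
R | [_]__000010   read _ → write _, move →, go to R
R | _[_]_000010   read _ → write _, move →, go to R
R | __[_]000010   read _ → write _, move →, go to R
R | ___[0]00010   read 0 → write 1, move ←, go to P
P | __[_]100010   read _ → write _, move ←, go to R
R | _[_]_100010   read _ → write _, move →, go to R
R | __[_]100010   read _ → write _, move →, go to R
R | ___[1]00010   read 1 → write 0, move →, go to Q
Q | ___0[0]0010   read 0 → write 1, move →, go to R
R | ___01[0]010   read 0 → write 1, move ←, go to P
P | ___0[1]1010   read 1 → write _, move ←, go to P
P | ___[0]_1010
The non-blank tape span at halt is 0_1010.

0_1010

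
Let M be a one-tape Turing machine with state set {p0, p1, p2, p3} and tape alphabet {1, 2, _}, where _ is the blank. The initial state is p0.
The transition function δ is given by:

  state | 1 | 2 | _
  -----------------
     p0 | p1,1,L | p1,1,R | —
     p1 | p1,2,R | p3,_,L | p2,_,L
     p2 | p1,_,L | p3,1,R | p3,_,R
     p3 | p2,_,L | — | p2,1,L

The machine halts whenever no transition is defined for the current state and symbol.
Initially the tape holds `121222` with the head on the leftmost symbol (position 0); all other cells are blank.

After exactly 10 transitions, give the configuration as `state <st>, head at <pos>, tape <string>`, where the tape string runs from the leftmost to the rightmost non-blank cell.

state p2, head at -2, tape 121222

state=p0 head=0 tape=__[1]21222   (p0,1)→(p1,1,L)
state=p1 head=-1 tape=_[_]121222   (p1,_)→(p2,_,L)
state=p2 head=-2 tape=[_]_121222   (p2,_)→(p3,_,R)
state=p3 head=-1 tape=_[_]121222   (p3,_)→(p2,1,L)
state=p2 head=-2 tape=[_]1121222   (p2,_)→(p3,_,R)
state=p3 head=-1 tape=_[1]121222   (p3,1)→(p2,_,L)
state=p2 head=-2 tape=[_]_121222   (p2,_)→(p3,_,R)
state=p3 head=-1 tape=_[_]121222   (p3,_)→(p2,1,L)
state=p2 head=-2 tape=[_]1121222   (p2,_)→(p3,_,R)
state=p3 head=-1 tape=_[1]121222   (p3,1)→(p2,_,L)
state=p2 head=-2 tape=[_]_121222
After 10 steps: state p2, head at -2, tape 121222.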